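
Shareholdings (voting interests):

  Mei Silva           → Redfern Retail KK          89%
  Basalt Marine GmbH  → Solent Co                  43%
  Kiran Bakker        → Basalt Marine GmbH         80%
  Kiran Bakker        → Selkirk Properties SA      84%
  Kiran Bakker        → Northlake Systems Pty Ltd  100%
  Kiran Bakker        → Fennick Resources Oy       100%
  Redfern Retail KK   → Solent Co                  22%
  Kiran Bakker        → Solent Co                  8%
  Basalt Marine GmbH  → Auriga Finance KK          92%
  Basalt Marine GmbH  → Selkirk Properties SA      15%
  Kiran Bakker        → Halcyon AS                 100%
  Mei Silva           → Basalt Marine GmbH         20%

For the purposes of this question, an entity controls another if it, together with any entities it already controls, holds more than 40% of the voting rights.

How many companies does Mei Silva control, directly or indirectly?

1

Mei holds 89% of Redfern, so Mei controls Redfern.
No other company's threshold is met.
Mei controls 1 company.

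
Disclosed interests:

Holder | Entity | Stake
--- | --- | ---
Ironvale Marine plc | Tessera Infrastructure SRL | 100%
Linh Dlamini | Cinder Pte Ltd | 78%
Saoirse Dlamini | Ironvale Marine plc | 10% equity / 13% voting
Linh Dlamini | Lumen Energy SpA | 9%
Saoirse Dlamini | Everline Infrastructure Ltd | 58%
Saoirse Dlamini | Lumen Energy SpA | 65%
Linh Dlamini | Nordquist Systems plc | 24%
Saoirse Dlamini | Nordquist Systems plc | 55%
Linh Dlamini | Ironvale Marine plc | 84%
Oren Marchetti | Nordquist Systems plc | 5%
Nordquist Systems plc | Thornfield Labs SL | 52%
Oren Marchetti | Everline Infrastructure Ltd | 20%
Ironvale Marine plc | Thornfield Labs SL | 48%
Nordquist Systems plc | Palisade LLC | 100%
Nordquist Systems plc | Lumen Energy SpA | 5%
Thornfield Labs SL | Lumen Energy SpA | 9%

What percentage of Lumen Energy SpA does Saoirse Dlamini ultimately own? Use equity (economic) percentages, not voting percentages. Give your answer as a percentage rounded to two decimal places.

Saoirse reaches Lumen along 4 paths.
Via Ironvale → Thornfield: 10% × 48% × 9% = 0.432%.
Via Nordquist → Thornfield: 55% × 52% × 9% = 2.574%.
Direct stake: 65% = 65%.
Via Nordquist: 55% × 5% = 2.75%.
Total: 0.432% + 2.574% + 65% + 2.75% = 70.756%.
Rounded: 70.76%.

70.76%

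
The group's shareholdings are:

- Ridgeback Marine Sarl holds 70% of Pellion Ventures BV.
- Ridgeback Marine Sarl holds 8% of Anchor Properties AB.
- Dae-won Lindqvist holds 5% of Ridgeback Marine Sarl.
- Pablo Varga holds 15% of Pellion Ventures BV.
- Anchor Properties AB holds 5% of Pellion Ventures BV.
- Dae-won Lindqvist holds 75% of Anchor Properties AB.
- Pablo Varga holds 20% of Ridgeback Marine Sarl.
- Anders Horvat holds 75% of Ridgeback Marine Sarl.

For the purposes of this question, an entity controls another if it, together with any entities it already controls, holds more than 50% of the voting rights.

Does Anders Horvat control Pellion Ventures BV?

Yes

Anders holds 75% of Ridgeback, so Anders controls Ridgeback.
Ridgeback holds 70% of Pellion, so Anders controls Pellion.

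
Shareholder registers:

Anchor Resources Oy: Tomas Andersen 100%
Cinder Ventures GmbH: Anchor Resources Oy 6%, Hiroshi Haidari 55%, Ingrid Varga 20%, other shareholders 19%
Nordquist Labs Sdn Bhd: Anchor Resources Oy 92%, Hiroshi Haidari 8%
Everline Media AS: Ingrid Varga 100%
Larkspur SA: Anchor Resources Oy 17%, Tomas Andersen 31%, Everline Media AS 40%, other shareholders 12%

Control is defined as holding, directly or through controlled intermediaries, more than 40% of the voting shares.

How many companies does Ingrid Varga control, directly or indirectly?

Ingrid holds 100% of Everline, so Ingrid controls Everline.
No other company's threshold is met.
Ingrid controls 1 company.

1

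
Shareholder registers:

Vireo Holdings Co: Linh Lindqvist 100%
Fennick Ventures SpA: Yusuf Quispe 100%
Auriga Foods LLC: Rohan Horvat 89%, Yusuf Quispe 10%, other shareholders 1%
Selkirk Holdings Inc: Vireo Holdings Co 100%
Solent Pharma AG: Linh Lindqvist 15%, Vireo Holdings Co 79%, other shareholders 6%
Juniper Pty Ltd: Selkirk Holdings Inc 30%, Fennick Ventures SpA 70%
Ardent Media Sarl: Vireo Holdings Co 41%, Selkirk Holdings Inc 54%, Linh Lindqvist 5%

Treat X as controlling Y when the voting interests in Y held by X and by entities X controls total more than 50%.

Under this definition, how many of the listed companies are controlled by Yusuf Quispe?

Yusuf holds 100% of Fennick, so Yusuf controls Fennick.
Fennick holds 70% of Juniper, so Yusuf controls Juniper.
No other company's threshold is met.
Yusuf controls 2 companies.

2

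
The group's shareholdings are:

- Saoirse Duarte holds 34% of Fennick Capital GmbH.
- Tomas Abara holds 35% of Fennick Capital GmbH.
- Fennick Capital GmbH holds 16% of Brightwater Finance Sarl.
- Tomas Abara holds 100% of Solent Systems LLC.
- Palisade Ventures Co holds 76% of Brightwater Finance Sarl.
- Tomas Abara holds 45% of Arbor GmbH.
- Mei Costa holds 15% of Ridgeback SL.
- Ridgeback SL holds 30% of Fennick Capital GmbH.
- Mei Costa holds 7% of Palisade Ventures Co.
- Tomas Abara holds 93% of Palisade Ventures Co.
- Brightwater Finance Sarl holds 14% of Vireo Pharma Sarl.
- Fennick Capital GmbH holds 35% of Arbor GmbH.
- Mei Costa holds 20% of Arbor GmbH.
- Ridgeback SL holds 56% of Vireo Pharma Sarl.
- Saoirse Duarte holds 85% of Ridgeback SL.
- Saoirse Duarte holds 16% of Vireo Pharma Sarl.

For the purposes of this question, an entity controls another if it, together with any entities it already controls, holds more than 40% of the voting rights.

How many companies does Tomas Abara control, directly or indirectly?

Tomas holds 93% of Palisade, so Tomas controls Palisade.
Palisade holds 76% of Brightwater, so Tomas controls Brightwater.
Tomas holds 45% of Arbor, so Tomas controls Arbor.
Tomas holds 100% of Solent, so Tomas controls Solent.
No other company's threshold is met.
Tomas controls 4 companies.

4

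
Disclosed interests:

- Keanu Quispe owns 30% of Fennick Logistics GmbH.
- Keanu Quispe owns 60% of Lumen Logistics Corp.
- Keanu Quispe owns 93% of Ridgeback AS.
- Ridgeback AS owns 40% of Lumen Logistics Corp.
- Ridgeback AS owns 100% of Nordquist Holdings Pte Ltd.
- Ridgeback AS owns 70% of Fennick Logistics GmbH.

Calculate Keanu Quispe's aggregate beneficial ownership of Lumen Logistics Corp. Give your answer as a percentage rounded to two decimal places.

97.20%

Keanu reaches Lumen along 2 paths.
Via Ridgeback: 93% × 40% = 37.2%.
Direct stake: 60% = 60%.
Total: 37.2% + 60% = 97.2%.
Rounded: 97.20%.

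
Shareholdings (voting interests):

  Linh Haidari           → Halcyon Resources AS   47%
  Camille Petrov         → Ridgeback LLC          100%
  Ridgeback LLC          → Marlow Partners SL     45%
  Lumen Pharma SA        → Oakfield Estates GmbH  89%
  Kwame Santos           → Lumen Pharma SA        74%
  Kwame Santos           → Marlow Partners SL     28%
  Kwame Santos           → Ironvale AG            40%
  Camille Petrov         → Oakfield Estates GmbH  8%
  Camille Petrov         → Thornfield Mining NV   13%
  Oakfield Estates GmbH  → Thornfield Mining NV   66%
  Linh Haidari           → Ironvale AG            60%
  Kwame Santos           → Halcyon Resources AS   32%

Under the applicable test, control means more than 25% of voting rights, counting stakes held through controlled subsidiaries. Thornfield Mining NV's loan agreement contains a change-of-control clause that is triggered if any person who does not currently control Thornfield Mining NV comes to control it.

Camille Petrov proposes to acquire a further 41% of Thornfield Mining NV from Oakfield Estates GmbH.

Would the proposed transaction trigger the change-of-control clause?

Yes

The purchase adds only to Camille's holdings (Oakfield's stake shrinks), so Camille is the only person who could newly come to control Thornfield.
Camille holds 100% of Ridgeback, so Camille controls Ridgeback.
Ridgeback holds 45% of Marlow, so Camille controls Marlow.
In Thornfield, Camille's side holds only 13%, not > 25%.
So before the transaction, Camille does not control Thornfield.
After the purchase, Camille's direct stake in Thornfield rises to 13% + 41% = 54%, and Oakfield's stake falls to 25%.
Camille holds 54% of Thornfield, so Camille controls Thornfield.
Camille did not control Thornfield before and does after, so the clause is triggered.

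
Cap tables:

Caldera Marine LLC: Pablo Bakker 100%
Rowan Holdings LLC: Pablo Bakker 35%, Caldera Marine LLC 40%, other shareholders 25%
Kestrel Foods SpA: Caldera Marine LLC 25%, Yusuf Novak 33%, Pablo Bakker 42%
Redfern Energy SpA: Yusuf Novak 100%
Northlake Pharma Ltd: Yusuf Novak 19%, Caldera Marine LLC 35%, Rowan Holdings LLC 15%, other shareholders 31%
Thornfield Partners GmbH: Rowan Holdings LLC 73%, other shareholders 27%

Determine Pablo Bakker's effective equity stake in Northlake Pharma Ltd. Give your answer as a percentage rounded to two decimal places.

46.25%

Pablo reaches Northlake along 3 paths.
Via Caldera: 100% × 35% = 35%.
Via Rowan: 35% × 15% = 5.25%.
Via Caldera → Rowan: 100% × 40% × 15% = 6%.
Total: 35% + 5.25% + 6% = 46.25%.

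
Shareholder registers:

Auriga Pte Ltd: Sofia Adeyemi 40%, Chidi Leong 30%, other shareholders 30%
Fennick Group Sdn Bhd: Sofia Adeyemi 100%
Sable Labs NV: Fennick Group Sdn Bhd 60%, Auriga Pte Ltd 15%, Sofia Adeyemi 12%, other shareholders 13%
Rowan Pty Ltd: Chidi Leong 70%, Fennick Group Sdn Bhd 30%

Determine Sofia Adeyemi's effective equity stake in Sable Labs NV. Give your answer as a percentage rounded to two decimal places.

Sofia reaches Sable along 3 paths.
Via Fennick: 100% × 60% = 60%.
Via Auriga: 40% × 15% = 6%.
Direct stake: 12% = 12%.
Total: 60% + 6% + 12% = 78%.
Rounded: 78.00%.

78.00%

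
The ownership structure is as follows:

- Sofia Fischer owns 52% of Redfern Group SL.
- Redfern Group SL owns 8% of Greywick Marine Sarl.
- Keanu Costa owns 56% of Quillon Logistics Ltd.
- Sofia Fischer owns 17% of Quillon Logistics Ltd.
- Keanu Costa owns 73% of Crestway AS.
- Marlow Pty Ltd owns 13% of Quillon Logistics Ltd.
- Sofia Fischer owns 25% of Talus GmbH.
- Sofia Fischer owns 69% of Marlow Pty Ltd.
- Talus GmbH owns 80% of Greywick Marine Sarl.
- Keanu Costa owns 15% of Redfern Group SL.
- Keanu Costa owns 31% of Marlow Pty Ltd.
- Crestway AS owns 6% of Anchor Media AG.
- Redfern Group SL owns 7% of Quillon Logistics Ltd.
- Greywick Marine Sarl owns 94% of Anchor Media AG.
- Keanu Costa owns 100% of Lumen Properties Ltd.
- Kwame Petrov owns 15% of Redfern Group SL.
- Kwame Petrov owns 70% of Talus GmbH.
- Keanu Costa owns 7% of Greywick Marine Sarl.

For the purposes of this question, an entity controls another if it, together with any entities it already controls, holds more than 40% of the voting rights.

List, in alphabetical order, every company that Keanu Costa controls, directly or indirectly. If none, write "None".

Keanu holds 73% of Crestway, so Keanu controls Crestway.
Keanu holds 56% of Quillon, so Keanu controls Quillon.
Keanu holds 100% of Lumen, so Keanu controls Lumen.
No other company's threshold is met.

Crestway AS, Lumen Properties Ltd, Quillon Logistics Ltd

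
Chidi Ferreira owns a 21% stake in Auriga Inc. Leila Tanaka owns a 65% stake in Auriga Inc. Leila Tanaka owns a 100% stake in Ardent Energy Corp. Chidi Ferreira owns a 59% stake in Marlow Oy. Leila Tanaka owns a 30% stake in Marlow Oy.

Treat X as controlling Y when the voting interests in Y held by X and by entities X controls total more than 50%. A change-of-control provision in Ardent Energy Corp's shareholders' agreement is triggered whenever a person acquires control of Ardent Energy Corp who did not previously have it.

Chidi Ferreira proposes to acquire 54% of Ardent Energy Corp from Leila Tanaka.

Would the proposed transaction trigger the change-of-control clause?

The purchase adds only to Chidi's holdings (Leila's stake shrinks), so Chidi is the only person who could newly come to control Ardent.
Chidi holds 59% of Marlow, so Chidi controls Marlow.
Neither Chidi nor any entity Chidi controls holds any voting interest in Ardent.
So before the transaction, Chidi does not control Ardent.
After the purchase, Chidi holds 54% of Ardent directly, and Leila's stake falls to 46%.
Chidi holds 54% of Ardent, so Chidi controls Ardent.
Chidi did not control Ardent before and does after, so the clause is triggered.

Yes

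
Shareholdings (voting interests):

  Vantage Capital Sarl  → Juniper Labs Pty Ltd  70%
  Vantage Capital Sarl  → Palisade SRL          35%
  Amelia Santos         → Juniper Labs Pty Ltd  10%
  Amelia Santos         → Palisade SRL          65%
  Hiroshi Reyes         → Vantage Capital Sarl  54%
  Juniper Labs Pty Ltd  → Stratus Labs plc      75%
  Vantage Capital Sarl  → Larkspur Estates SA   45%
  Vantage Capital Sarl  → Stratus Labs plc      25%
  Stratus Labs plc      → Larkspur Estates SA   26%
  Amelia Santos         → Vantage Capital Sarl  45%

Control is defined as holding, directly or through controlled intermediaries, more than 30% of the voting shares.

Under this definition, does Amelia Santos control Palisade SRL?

Yes

Amelia holds 45% of Vantage, so Amelia controls Vantage.
Vantage and Amelia together hold 35% + 65% = 100% of Palisade, so Amelia controls Palisade.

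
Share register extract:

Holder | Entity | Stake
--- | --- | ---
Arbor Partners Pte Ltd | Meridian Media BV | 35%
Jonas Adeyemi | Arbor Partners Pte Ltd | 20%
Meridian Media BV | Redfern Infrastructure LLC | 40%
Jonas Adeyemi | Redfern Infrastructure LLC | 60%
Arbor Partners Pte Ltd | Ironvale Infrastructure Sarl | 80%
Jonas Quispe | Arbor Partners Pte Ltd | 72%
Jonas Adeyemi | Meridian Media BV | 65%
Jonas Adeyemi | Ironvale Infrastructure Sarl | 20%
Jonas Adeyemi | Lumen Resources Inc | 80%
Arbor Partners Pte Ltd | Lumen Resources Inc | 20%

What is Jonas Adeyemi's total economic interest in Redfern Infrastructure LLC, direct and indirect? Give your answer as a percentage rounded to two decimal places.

88.80%

Jonas Adeyemi reaches Redfern along 3 paths.
Via Arbor → Meridian: 20% × 35% × 40% = 2.8%.
Via Meridian: 65% × 40% = 26%.
Direct stake: 60% = 60%.
Total: 2.8% + 26% + 60% = 88.8%.
Rounded: 88.80%.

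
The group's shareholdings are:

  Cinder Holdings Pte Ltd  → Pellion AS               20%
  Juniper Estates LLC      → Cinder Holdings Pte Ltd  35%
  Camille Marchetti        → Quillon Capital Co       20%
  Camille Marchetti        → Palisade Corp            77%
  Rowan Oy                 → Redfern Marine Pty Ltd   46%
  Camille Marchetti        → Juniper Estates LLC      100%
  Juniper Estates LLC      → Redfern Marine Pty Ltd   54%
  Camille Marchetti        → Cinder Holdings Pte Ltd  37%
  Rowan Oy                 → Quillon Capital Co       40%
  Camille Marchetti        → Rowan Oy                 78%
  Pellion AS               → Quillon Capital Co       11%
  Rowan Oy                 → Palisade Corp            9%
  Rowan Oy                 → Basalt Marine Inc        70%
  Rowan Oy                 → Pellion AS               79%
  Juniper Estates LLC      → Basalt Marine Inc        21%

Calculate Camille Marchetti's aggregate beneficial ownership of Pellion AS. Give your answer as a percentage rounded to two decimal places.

76.02%

Camille reaches Pellion along 3 paths.
Via Cinder: 37% × 20% = 7.4%.
Via Juniper → Cinder: 100% × 35% × 20% = 7%.
Via Rowan: 78% × 79% = 61.62%.
Total: 7.4% + 7% + 61.62% = 76.02%.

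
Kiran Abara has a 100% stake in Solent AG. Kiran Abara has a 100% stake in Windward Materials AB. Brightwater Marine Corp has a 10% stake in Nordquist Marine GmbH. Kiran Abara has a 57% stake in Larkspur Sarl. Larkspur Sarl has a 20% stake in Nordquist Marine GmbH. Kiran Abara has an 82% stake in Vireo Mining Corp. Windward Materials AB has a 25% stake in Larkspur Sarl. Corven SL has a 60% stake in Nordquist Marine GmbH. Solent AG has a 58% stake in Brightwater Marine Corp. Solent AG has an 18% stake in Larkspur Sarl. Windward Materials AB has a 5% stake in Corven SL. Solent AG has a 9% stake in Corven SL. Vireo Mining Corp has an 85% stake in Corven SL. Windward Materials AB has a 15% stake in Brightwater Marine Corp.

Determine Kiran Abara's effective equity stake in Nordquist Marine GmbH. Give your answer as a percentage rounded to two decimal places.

77.52%

Kiran reaches Nordquist along 8 paths.
Via Windward → Larkspur: 100% × 25% × 20% = 5%.
Via Solent → Larkspur: 100% × 18% × 20% = 3.6%.
Via Larkspur: 57% × 20% = 11.4%.
Via Vireo → Corven: 82% × 85% × 60% = 41.82%.
Via Solent → Corven: 100% × 9% × 60% = 5.4%.
Via Windward → Corven: 100% × 5% × 60% = 3%.
Via Solent → Brightwater: 100% × 58% × 10% = 5.8%.
Via Windward → Brightwater: 100% × 15% × 10% = 1.5%.
Total: 5% + 3.6% + 11.4% + 41.82% + 5.4% + 3% + 5.8% + 1.5% = 77.52%.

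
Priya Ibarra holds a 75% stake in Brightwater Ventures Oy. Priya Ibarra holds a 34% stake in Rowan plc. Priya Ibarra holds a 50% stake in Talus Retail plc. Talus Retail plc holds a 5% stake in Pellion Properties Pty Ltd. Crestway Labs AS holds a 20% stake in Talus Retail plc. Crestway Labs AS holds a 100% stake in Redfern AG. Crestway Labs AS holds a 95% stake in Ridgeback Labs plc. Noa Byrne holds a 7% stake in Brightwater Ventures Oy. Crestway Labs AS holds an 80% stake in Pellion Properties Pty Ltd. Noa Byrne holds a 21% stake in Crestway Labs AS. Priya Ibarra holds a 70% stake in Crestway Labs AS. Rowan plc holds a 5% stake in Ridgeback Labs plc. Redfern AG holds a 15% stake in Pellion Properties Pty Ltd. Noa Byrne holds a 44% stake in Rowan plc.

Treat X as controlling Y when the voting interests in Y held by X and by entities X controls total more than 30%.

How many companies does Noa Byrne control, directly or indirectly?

1

Noa holds 44% of Rowan, so Noa controls Rowan.
No other company's threshold is met.
Noa controls 1 company.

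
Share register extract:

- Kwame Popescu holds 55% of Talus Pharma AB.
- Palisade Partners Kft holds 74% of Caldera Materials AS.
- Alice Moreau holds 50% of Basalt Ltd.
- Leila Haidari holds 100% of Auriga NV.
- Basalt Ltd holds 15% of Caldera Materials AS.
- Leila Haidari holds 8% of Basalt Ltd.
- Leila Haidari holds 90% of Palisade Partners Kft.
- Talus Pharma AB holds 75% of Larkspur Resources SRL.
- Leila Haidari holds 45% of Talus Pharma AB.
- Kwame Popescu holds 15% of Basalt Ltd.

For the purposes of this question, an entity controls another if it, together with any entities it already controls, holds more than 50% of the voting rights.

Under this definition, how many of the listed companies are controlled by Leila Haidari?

3

Leila holds 90% of Palisade, so Leila controls Palisade.
Leila holds 100% of Auriga, so Leila controls Auriga.
Palisade holds 74% of Caldera, so Leila controls Caldera.
No other company's threshold is met.
Leila controls 3 companies.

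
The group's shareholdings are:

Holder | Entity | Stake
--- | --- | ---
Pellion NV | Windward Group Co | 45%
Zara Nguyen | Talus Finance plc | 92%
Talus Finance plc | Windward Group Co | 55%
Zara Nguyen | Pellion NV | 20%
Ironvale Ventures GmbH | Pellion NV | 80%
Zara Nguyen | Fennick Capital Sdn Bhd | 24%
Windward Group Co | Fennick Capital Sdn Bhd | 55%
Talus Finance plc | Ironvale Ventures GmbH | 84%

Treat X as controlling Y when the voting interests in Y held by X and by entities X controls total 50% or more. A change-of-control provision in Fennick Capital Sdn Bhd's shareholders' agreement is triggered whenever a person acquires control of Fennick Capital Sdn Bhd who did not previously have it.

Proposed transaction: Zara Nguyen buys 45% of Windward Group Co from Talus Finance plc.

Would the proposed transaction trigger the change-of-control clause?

No

The purchase adds only to Zara's holdings (Talus's stake shrinks), so Zara is the only person who could newly come to control Fennick.
Zara holds 92% of Talus, so Zara controls Talus.
Talus holds 84% of Ironvale, so Zara controls Ironvale.
Ironvale and Zara together hold 80% + 20% = 100% of Pellion, so Zara controls Pellion.
Talus and Pellion together hold 55% + 45% = 100% of Windward, so Zara controls Windward.
Zara and Windward together hold 24% + 55% = 79% of Fennick, so Zara controls Fennick.
So Zara already controls Fennick before the transaction.
After the purchase, Zara holds 45% of Windward directly, and Talus's stake falls to 10%.
Zara controlled Fennick already, so this is not a new person acquiring control; every other person's position is unchanged or reduced.
No new person acquires control, so the clause is not triggered.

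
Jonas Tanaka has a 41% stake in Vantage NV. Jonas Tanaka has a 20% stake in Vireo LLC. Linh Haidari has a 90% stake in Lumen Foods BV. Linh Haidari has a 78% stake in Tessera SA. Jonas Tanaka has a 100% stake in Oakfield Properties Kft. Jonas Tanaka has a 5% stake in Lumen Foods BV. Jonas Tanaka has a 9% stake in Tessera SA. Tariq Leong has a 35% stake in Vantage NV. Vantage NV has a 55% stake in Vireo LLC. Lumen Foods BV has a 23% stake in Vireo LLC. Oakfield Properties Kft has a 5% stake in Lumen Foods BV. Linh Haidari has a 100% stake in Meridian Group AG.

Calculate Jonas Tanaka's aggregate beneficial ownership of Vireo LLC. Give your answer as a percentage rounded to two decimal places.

44.85%

Jonas reaches Vireo along 4 paths.
Via Vantage: 41% × 55% = 22.55%.
Via Lumen: 5% × 23% = 1.15%.
Via Oakfield → Lumen: 100% × 5% × 23% = 1.15%.
Direct stake: 20% = 20%.
Total: 22.55% + 1.15% + 1.15% + 20% = 44.85%.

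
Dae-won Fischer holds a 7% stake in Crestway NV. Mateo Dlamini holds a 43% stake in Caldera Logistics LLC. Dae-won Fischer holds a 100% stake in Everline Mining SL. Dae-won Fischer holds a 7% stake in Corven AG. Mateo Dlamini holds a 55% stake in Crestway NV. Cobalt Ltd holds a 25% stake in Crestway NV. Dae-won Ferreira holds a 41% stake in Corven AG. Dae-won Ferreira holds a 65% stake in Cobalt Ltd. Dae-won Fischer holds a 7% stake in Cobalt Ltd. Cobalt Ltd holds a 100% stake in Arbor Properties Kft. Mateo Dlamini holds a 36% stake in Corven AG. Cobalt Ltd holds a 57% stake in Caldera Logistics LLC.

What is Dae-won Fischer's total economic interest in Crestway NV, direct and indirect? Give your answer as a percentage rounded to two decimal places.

8.75%

Dae-won Fischer reaches Crestway along 2 paths.
Via Cobalt: 7% × 25% = 1.75%.
Direct stake: 7% = 7%.
Total: 1.75% + 7% = 8.75%.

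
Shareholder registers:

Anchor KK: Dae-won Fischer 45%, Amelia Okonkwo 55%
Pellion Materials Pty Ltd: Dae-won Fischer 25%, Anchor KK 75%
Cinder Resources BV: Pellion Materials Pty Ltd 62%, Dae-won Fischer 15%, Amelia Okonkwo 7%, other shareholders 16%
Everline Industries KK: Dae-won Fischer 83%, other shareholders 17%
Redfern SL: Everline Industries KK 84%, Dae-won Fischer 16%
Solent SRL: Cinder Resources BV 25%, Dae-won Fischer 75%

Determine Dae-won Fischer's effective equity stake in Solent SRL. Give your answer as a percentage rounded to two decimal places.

87.86%

Dae-won reaches Solent along 4 paths.
Via Pellion → Cinder: 25% × 62% × 25% = 3.875%.
Via Anchor → Pellion → Cinder: 45% × 75% × 62% × 25% = 5.23125%.
Via Cinder: 15% × 25% = 3.75%.
Direct stake: 75% = 75%.
Total: 3.875% + 5.23125% + 3.75% + 75% = 87.85625%.
Rounded: 87.86%.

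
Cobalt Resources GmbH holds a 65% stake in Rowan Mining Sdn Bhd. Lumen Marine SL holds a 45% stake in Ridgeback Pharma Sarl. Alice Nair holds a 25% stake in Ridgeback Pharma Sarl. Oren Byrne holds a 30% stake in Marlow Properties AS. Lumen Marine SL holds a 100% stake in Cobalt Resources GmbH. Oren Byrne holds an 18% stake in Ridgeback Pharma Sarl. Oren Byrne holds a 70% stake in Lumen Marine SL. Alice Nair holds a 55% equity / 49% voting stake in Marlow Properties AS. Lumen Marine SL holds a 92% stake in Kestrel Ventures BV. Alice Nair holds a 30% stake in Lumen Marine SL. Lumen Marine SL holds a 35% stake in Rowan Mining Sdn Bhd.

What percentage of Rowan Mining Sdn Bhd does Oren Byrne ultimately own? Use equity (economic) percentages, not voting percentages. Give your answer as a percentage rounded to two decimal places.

Oren reaches Rowan along 2 paths.
Via Lumen → Cobalt: 70% × 100% × 65% = 45.5%.
Via Lumen: 70% × 35% = 24.5%.
Total: 45.5% + 24.5% = 70%.
Rounded: 70.00%.

70.00%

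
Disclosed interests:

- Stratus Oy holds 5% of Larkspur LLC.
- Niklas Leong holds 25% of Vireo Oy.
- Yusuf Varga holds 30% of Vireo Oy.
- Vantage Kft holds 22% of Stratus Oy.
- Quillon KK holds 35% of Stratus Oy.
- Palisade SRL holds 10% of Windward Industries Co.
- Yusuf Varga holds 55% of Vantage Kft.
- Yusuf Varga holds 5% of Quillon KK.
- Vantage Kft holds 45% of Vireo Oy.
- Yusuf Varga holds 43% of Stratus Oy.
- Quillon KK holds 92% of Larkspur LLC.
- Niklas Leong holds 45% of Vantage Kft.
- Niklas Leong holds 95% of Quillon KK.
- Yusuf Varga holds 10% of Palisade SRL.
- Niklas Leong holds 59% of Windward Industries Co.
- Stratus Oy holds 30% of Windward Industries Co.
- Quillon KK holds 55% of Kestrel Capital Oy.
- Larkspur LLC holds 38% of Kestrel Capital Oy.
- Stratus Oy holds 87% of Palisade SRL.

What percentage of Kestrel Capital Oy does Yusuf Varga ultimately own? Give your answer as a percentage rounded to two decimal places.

Yusuf reaches Kestrel along 5 paths.
Via Quillon: 5% × 55% = 2.75%.
Via Quillon → Larkspur: 5% × 92% × 38% = 1.748%.
Via Stratus → Larkspur: 43% × 5% × 38% = 0.817%.
Via Vantage → Stratus → Larkspur: 55% × 22% × 5% × 38% = 0.2299%.
Via Quillon → Stratus → Larkspur: 5% × 35% × 5% × 38% = 0.03325%.
Total: 2.75% + 1.748% + 0.817% + 0.2299% + 0.03325% = 5.57815%.
Rounded: 5.58%.

5.58%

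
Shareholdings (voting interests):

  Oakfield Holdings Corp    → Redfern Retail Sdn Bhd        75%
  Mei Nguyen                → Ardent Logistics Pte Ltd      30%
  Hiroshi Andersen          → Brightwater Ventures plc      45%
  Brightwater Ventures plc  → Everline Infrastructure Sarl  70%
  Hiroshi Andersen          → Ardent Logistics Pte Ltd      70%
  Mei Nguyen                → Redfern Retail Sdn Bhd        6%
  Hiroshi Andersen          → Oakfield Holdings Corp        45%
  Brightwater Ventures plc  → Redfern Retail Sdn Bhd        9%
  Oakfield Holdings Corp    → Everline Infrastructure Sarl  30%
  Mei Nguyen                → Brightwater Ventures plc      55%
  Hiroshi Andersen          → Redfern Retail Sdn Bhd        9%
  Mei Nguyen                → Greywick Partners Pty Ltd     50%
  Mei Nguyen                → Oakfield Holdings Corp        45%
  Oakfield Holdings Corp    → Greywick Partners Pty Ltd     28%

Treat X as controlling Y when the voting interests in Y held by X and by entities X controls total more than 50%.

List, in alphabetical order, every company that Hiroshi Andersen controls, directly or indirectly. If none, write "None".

Ardent Logistics Pte Ltd

Hiroshi holds 70% of Ardent, so Hiroshi controls Ardent.
No other company's threshold is met.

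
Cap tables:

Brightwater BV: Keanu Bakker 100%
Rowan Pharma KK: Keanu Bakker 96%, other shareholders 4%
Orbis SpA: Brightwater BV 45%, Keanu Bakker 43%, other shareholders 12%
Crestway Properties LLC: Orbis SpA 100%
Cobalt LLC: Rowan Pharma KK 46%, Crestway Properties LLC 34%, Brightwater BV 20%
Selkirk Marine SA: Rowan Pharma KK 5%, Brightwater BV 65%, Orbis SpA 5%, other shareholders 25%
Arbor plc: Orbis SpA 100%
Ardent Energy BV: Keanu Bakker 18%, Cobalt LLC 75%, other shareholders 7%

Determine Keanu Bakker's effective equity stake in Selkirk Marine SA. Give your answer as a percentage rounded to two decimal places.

74.20%

Keanu reaches Selkirk along 4 paths.
Via Rowan: 96% × 5% = 4.8%.
Via Brightwater: 100% × 65% = 65%.
Via Brightwater → Orbis: 100% × 45% × 5% = 2.25%.
Via Orbis: 43% × 5% = 2.15%.
Total: 4.8% + 65% + 2.25% + 2.15% = 74.2%.
Rounded: 74.20%.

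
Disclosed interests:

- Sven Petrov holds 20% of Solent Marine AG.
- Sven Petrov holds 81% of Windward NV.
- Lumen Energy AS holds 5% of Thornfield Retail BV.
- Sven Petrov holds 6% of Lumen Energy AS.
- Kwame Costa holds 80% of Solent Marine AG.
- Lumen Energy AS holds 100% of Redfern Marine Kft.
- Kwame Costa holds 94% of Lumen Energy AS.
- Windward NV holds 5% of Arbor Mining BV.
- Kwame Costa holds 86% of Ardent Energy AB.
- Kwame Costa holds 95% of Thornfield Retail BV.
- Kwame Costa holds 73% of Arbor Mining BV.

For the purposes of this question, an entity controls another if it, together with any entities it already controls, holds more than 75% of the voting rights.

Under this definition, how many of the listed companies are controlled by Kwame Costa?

5

Kwame holds 94% of Lumen, so Kwame controls Lumen.
Lumen holds 100% of Redfern, so Kwame controls Redfern.
Kwame and Lumen together hold 95% + 5% = 100% of Thornfield, so Kwame controls Thornfield.
Kwame holds 86% of Ardent, so Kwame controls Ardent.
Kwame holds 80% of Solent, so Kwame controls Solent.
No other company's threshold is met.
Kwame controls 5 companies.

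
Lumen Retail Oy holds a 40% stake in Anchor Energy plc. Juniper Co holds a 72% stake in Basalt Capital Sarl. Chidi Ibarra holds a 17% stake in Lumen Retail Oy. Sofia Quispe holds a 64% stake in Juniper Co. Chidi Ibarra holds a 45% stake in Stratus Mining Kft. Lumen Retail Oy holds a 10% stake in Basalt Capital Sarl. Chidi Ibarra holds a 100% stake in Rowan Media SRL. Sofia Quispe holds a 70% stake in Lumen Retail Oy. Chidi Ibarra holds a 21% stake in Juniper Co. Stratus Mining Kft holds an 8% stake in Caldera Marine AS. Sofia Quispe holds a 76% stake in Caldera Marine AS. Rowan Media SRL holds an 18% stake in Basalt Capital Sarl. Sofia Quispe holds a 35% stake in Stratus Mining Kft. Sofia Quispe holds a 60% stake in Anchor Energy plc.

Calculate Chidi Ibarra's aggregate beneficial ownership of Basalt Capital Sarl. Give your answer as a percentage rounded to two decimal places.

Chidi reaches Basalt along 3 paths.
Via Lumen: 17% × 10% = 1.7%.
Via Rowan: 100% × 18% = 18%.
Via Juniper: 21% × 72% = 15.12%.
Total: 1.7% + 18% + 15.12% = 34.82%.

34.82%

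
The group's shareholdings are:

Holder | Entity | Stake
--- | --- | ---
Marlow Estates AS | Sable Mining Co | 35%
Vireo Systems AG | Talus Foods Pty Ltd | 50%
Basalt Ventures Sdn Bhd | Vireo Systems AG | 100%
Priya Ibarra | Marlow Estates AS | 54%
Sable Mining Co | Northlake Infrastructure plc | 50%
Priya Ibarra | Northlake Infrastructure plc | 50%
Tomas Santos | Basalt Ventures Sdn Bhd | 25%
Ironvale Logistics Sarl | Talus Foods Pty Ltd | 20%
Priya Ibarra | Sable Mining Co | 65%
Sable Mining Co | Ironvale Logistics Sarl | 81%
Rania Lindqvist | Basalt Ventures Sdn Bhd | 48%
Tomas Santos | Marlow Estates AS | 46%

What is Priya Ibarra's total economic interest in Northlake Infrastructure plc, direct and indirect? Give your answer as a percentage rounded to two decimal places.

91.95%

Priya reaches Northlake along 3 paths.
Via Sable: 65% × 50% = 32.5%.
Via Marlow → Sable: 54% × 35% × 50% = 9.45%.
Direct stake: 50% = 50%.
Total: 32.5% + 9.45% + 50% = 91.95%.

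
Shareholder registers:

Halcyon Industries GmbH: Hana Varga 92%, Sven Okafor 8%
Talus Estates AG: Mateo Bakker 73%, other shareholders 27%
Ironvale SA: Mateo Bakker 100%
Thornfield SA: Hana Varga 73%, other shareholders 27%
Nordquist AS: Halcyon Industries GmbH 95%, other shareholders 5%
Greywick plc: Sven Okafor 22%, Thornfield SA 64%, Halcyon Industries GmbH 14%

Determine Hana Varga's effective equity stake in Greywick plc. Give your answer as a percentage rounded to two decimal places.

59.60%

Hana reaches Greywick along 2 paths.
Via Thornfield: 73% × 64% = 46.72%.
Via Halcyon: 92% × 14% = 12.88%.
Total: 46.72% + 12.88% = 59.6%.
Rounded: 59.60%.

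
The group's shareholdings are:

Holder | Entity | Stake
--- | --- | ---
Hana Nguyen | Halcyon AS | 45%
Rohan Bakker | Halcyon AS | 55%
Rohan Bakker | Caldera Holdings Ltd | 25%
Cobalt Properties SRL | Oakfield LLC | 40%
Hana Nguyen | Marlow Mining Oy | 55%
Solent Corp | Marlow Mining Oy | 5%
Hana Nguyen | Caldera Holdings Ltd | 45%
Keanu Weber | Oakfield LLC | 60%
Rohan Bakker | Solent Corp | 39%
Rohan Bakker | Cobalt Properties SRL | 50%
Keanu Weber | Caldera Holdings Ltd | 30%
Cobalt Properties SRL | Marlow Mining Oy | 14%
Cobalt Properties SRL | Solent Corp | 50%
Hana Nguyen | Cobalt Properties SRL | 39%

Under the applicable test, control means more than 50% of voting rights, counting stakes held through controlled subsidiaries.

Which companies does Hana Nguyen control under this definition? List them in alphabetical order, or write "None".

Hana holds 55% of Marlow, so Hana controls Marlow.
No other company's threshold is met.

Marlow Mining Oy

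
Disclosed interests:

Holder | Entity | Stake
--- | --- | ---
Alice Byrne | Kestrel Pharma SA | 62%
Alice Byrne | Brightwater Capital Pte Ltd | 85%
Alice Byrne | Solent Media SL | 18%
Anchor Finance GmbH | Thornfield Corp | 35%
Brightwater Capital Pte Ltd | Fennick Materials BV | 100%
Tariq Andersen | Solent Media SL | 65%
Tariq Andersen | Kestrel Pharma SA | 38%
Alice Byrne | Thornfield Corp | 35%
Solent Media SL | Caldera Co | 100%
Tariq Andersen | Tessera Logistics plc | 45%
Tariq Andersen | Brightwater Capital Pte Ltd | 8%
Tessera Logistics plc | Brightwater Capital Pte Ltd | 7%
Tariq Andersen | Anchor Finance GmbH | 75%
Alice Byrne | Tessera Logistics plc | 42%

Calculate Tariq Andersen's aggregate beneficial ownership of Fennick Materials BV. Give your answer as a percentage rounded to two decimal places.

11.15%

Tariq reaches Fennick along 2 paths.
Via Brightwater: 8% × 100% = 8%.
Via Tessera → Brightwater: 45% × 7% × 100% = 3.15%.
Total: 8% + 3.15% = 11.15%.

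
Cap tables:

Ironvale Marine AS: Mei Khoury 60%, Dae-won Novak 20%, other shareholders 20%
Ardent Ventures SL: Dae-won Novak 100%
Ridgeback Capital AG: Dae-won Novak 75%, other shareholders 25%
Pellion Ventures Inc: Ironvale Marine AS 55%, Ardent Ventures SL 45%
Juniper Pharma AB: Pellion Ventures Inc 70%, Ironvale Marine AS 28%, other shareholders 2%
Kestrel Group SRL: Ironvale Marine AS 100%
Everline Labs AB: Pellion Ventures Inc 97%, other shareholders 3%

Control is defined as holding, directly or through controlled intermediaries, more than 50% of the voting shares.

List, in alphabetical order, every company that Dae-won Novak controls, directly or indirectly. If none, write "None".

Dae-won holds 100% of Ardent, so Dae-won controls Ardent.
Dae-won holds 75% of Ridgeback, so Dae-won controls Ridgeback.
No other company's threshold is met.

Ardent Ventures SL, Ridgeback Capital AG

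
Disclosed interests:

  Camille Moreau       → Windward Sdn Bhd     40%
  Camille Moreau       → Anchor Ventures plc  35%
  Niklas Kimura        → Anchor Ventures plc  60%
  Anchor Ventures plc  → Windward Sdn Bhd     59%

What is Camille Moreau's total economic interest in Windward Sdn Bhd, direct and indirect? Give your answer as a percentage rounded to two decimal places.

Camille reaches Windward along 2 paths.
Direct stake: 40% = 40%.
Via Anchor: 35% × 59% = 20.65%.
Total: 40% + 20.65% = 60.65%.

60.65%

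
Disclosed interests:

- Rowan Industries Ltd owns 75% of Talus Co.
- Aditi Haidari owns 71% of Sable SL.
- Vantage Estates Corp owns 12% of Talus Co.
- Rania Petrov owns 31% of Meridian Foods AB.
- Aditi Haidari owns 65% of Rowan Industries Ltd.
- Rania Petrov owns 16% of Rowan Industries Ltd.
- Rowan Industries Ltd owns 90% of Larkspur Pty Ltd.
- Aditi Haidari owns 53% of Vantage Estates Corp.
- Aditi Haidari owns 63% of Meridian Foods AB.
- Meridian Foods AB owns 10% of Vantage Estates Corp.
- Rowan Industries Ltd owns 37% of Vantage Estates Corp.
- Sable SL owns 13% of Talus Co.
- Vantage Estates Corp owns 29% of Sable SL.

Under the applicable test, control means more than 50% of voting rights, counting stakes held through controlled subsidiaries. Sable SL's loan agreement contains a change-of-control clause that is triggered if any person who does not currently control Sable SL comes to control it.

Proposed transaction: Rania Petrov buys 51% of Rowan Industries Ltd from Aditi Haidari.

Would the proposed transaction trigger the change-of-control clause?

No

The purchase adds only to Rania's holdings (Aditi's stake shrinks), so Rania is the only person who could newly come to control Sable.
Rania's largest direct stake is 31% in Meridian, which does not meet the threshold, so Rania controls no company.
Neither Rania nor any entity Rania controls holds any voting interest in Sable.
So before the transaction, Rania does not control Sable.
After the purchase, Rania's direct stake in Rowan rises to 16% + 51% = 67%, and Aditi's stake falls to 14%.
Rania holds 67% of Rowan, so Rania controls Rowan.
Rowan holds 90% of Larkspur, so Rania controls Larkspur.
Rowan holds 75% of Talus, so Rania controls Talus.
After the transaction, neither Rania nor any entity Rania controls holds a voting interest in Sable, so Rania still does not control it.
No new person acquires control, so the clause is not triggered.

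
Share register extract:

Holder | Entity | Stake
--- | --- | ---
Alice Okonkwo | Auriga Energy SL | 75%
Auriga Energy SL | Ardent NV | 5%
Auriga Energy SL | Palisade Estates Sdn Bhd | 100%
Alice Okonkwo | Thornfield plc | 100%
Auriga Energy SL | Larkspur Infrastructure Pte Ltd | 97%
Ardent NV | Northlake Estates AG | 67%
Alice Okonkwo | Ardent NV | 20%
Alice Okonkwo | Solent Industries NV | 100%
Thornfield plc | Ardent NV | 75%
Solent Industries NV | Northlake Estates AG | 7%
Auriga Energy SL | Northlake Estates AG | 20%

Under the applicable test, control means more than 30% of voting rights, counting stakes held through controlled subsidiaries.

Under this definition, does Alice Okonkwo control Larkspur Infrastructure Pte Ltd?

Alice holds 75% of Auriga, so Alice controls Auriga.
Auriga holds 97% of Larkspur, so Alice controls Larkspur.

Yes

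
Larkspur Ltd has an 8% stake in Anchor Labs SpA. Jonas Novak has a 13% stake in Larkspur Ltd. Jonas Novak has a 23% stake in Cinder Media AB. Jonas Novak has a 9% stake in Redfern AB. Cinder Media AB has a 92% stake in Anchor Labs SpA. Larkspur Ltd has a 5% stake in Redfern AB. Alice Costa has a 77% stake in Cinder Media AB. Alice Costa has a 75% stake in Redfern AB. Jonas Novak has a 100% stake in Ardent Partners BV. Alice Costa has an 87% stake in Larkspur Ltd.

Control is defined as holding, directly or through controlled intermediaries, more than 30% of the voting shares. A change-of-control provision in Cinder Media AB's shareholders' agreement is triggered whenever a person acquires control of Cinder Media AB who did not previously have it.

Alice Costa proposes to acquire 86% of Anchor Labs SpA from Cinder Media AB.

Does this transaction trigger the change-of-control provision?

No

The purchase adds only to Alice's holdings (Cinder's stake shrinks), so Alice is the only person who could newly come to control Cinder.
Alice holds 77% of Cinder, so Alice controls Cinder.
So Alice already controls Cinder before the transaction.
After the purchase, Alice holds 86% of Anchor directly, and Cinder's stake falls to 6%.
Alice controlled Cinder already, so this is not a new person acquiring control; every other person's position is unchanged or reduced.
No new person acquires control, so the clause is not triggered.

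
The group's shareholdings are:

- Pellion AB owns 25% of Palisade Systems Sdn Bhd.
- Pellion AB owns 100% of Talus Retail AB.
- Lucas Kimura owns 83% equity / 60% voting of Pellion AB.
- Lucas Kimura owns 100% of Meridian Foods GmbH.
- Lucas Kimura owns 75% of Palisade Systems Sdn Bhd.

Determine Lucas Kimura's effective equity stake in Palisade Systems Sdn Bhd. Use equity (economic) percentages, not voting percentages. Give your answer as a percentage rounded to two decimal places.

95.75%

Lucas reaches Palisade along 2 paths.
Direct stake: 75% = 75%.
Via Pellion: 83% × 25% = 20.75%.
Total: 75% + 20.75% = 95.75%.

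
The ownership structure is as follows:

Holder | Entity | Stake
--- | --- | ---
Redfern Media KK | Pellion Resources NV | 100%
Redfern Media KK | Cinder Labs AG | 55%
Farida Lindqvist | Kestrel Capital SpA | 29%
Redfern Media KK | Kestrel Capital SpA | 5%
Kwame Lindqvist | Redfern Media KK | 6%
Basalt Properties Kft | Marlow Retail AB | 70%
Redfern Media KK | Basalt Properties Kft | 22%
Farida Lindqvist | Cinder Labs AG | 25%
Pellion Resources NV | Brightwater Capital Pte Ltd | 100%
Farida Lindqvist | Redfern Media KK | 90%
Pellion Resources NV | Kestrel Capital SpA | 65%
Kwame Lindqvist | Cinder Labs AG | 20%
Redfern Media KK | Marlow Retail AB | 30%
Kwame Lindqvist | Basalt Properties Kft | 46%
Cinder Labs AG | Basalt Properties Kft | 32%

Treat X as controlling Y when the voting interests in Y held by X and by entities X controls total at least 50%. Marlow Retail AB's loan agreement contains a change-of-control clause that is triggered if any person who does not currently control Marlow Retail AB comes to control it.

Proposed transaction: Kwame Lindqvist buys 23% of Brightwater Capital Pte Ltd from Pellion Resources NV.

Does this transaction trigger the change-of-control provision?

The purchase adds only to Kwame's holdings (Pellion's stake shrinks), so Kwame is the only person who could newly come to control Marlow.
Kwame's largest direct stake is 46% in Basalt, which does not meet the threshold, so Kwame controls no company.
Neither Kwame nor any entity Kwame controls holds any voting interest in Marlow.
So before the transaction, Kwame does not control Marlow.
After the purchase, Kwame holds 23% of Brightwater directly, and Pellion's stake falls to 77%.
Kwame's side now holds 23% of Brightwater, not ≥ 50%, so Kwame still does not control Brightwater.
After the transaction, neither Kwame nor any entity Kwame controls holds a voting interest in Marlow, so Kwame still does not control it.
No new person acquires control, so the clause is not triggered.

No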